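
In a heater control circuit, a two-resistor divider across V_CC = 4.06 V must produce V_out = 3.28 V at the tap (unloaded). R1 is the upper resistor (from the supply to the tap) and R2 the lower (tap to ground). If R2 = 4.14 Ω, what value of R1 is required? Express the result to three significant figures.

R1 ≈ 0.985 Ω

The divider ratio is R2/(R1+R2) = 3.28/4.06 = 0.8079.
Rearranging, R1 = R2·(1−k)/k = 4.14 × 0.2378 = 0.9845 Ω.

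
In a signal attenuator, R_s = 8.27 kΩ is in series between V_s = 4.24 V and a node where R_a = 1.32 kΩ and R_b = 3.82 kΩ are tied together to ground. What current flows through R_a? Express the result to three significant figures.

Equivalent of the parallel group: R_p = 0.9810 kΩ.
V_A = 4.24 × 0.9810/9.251 = 0.4496 V.
I(R_a) = V_A / R_a = 0.4496/1.32 = 0.3406 mA.
(Equivalently: I_total = 0.4583 mA, then current-divider fraction G_k/ΣG = 0.7432.)

I ≈ 0.341 mA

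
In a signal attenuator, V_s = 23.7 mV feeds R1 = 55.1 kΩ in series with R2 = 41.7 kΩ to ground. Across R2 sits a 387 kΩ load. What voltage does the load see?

The load sits in parallel with R2, giving an effective lower resistance R2' = R2·R_L/(R2+R_L) = 37.64 kΩ.
Now apply the divider: V_out = 23.7 × 0.4059 = 9.620 mV.
(Unloaded it would be 10.2 mV; the load pulls it down.)

V_out ≈ 9.62 mV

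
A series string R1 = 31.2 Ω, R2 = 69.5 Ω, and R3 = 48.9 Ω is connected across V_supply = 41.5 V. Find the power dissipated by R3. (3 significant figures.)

The common current is I = 41.5/149.6 = 0.2774 A.
V(R3) = I·R = 13.57 V; P = V·I = 13.57 × 0.2774 = 3.763 W.

P ≈ 3.76 W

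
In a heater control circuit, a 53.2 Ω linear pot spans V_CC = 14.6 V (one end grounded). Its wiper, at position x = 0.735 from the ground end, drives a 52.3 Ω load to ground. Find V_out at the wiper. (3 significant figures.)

Split the track: R_lower = x·R_p = 39.10 Ω, R_upper = (1−x)·R_p = 14.10 Ω.
Lower segment in parallel with the load: 39.10 ‖ 52.3 = 22.37 Ω.
V_out = 14.6 × 22.37/(14.10 + 22.37) = 8.956 V.

V_out ≈ 8.96 V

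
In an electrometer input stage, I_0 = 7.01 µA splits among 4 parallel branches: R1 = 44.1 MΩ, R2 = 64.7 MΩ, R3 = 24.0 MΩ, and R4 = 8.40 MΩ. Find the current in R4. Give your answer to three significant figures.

ΣG = 1/44.1 + 1/64.7 + 1/24.0 + 1/8.40 = 0.1988.
Current divider: I(R4) = I_0 · G_k/ΣG = 7.01 × (0.1190/0.1988) = 7.01 × 0.5987 = 4.197 µA.

I ≈ 4.20 µA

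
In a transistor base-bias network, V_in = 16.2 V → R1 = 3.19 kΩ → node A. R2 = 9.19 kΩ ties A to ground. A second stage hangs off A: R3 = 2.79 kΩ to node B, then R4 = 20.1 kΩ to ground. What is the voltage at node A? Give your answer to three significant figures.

V_A ≈ 10.9 V

The second stage (R3 + R4 = 22.89 kΩ) loads node A in parallel with R2.
R2 ‖ (R3+R4) = 6.557 kΩ.
V_A = 16.2 × 6.557/(3.19 + 6.557) = 10.90 V.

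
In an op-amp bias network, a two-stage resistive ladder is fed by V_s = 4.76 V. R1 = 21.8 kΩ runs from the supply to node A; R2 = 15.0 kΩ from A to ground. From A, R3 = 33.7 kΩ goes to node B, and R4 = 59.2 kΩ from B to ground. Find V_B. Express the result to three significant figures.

The second stage (R3 + R4 = 92.90 kΩ) loads node A in parallel with R2.
Effective lower resistance at A: R2 ‖ 92.90 = 12.91 kΩ.
So V_A = 4.76 × 0.3720 = 1.771 V.
Then the unloaded second divider: V_B = V_A × R4/(R3+R4) = 1.771 × 0.6372 = 1.128 V.

V_B ≈ 1.13 V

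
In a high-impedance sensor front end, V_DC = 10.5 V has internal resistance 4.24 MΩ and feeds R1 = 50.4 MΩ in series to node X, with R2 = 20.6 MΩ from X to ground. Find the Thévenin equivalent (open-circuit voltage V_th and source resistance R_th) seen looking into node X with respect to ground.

V_th ≈ 2.87 V, R_th ≈ 15.0 MΩ

R1' = 4.24 + 50.4 = 54.64 MΩ (source resistance + R1).
Open-circuit (no load on X): V_th = V_DC · R2/(R1' + R2) = 10.5 × 20.6/(54.64 + 20.6) = 2.875 V.
Looking into X with the source shorted: R_th = R1'·R2/(R1'+R2) = 54.64 × 20.6/75.24 = 14.96 MΩ.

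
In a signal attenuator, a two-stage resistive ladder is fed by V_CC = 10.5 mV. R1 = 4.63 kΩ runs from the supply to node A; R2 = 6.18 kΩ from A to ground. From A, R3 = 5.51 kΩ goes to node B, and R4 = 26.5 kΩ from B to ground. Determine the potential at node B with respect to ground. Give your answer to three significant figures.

Node A sees R2 in parallel with the series input of stage 2, R3 + R4 = 32.01 kΩ.
R2 ‖ (R3+R4) = 5.180 kΩ.
V_A = 10.5 × 5.180/(4.63 + 5.180) = 5.544 mV.
Stage 2 is unloaded, so V_B = V_A · R4/(R3+R4) = 5.544 × 26.5/32.01 = 4.590 mV.

V_B ≈ 4.59 mV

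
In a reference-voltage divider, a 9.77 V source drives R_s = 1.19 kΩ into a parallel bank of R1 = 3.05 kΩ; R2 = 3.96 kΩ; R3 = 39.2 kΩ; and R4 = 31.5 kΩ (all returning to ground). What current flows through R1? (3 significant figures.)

I ≈ 1.82 mA

Parallel bank: R_p = 1/(1/3.05 + 1/3.96 + 1/39.2 + 1/31.5) = 1.568 kΩ.
V_A by voltage divider: V_A = 9.77 × 1.568/(1.19 + 1.568) = 5.555 V.
I(R1) = V_A / R1 = 5.555/3.05 = 1.821 mA.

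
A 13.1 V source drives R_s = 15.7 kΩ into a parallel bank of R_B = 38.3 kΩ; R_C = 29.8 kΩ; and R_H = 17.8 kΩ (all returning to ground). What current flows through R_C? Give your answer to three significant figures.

I ≈ 0.156 mA

Parallel bank: R_p = 1/(1/38.3 + 1/29.8 + 1/17.8) = 8.632 kΩ.
V_A = 13.1 × 8.632/24.33 = 4.647 V.
Branch current I = V_A/R_C = 4.647/29.8 = 0.1560 mA.
(Equivalently: I_total = 0.5384 mA, then current-divider fraction G_k/ΣG = 0.2897.)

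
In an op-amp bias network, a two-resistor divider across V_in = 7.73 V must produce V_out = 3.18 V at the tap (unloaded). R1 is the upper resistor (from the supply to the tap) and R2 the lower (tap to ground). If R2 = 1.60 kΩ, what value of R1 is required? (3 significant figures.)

R1 ≈ 2.29 kΩ

The divider ratio is R2/(R1+R2) = 3.18/7.73 = 0.4114.
So R1 = R2 · (V_in/V_out − 1) = 1.60 × (7.73/3.18 − 1) = 1.60 × 1.431 = 2.289 kΩ.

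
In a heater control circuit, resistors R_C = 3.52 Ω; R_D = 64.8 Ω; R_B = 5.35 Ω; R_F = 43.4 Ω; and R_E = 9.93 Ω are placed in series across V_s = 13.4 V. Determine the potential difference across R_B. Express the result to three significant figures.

V ≈ 0.564 V

ΣR = 3.52 + 64.8 + 5.35 + 43.4 + 9.93 = 127.0 Ω.
V = V_s · R/ΣR = 13.4 × 0.04213 = 0.5645 V.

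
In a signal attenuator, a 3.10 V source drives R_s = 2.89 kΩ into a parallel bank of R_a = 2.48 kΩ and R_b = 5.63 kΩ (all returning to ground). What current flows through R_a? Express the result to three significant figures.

I ≈ 0.467 mA

Parallel bank: R_p = 1/(1/2.48 + 1/5.63) = 1.722 kΩ.
V_A = 3.10 × 1.722/4.612 = 1.157 V.
I(R_a) = V_A / R_a = 1.157/2.48 = 0.4667 mA.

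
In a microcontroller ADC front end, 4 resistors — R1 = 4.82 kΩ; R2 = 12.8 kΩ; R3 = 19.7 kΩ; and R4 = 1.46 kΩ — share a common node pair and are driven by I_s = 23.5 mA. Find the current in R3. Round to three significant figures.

I ≈ 1.17 mA

Conductances: ΣG = 1/4.82 + 1/12.8 + 1/19.7 + 1/1.46 = 1.021 (1/kΩ).
By the current-divider rule, I = I_s · G_k/ΣG = 23.5 × 0.04970 = 1.168 mA.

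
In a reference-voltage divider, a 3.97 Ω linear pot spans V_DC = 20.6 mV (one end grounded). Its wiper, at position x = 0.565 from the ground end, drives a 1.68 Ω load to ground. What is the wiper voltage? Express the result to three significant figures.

V_out ≈ 7.36 mV

Lower segment x·R_p = 2.243 Ω; upper segment (1−x)·R_p = 1.727 Ω.
R_L loads the lower segment: effective lower R = 0.9606 Ω.
Then V_out = V_DC · 0.9606/(1.727 + 0.9606) = 7.363 mV.
(Unloaded: V_out = x·V_DC = 11.6 mV.)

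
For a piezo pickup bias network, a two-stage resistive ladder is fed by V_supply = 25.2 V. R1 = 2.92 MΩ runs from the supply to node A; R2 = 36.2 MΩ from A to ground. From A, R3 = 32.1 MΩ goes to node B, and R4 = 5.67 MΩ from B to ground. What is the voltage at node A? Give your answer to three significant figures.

Looking into the second stage from A: R3 + R4 = 37.77 MΩ appears in parallel with R2.
Effective lower resistance at A: R2 ‖ 37.77 = 18.48 MΩ.
First divider: V_A = V_supply · 18.48/(2.92 + 18.48) = 21.76 V.

V_A ≈ 21.8 V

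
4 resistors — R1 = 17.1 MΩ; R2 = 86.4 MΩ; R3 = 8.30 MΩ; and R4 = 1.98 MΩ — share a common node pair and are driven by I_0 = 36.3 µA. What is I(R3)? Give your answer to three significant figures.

I ≈ 6.29 µA

Total conductance ΣG = 1/17.1 + 1/86.4 + 1/8.30 + 1/1.98 = 0.6956 (units of 1/MΩ).
Current divider: I(R3) = I_0 · G_k/ΣG = 36.3 × (0.1205/0.6956) = 36.3 × 0.1732 = 6.287 µA.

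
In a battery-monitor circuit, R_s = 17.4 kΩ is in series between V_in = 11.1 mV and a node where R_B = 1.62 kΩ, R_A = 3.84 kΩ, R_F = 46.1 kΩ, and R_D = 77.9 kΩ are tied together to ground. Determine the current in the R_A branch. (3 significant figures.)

Equivalent of the parallel group: R_p = 1.096 kΩ.
Node voltage V_A = V_in · R_p/(R_s + R_p) = 11.1 × 0.05927 = 0.6579 mV.
I(R_A) = V_A / R_A = 0.6579/3.84 = 0.1713 µA.

I ≈ 0.171 µA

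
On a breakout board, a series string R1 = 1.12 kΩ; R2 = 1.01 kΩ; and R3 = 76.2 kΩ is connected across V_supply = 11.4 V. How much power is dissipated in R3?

ΣR = 78.33 kΩ → I = 11.4/78.33 = 0.1455 mA.
P(R3) = I²·R3 = (0.1455)² × 76.2 = 1.614 mW.

P ≈ 1.61 mW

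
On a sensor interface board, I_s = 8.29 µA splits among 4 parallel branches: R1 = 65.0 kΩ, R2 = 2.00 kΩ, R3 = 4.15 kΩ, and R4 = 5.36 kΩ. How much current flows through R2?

Total conductance ΣG = 1/65.0 + 1/2.00 + 1/4.15 + 1/5.36 = 0.9429 (units of 1/kΩ).
By the current-divider rule, I = I_s · G_k/ΣG = 8.29 × 0.5303 = 4.396 µA.

I ≈ 4.40 µA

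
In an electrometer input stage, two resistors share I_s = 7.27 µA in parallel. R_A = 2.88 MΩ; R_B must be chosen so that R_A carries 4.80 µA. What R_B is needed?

R_B ≈ 5.60 MΩ

In a two-way split, I_A/I_s = R_B/(R_A + R_B).
With f = 0.6602, R_B = R_A · f/(1−f) = 2.88 × 1.943 = 5.597 MΩ.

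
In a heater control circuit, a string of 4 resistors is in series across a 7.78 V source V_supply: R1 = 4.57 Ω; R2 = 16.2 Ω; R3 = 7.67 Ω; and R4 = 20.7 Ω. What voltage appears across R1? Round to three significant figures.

V ≈ 0.724 V

Series total: ΣR = 4.57 + 16.2 + 7.67 + 20.7 = 49.14 Ω.
By the voltage-divider rule, V = 7.78 × 4.570/49.14 = 0.7235 V.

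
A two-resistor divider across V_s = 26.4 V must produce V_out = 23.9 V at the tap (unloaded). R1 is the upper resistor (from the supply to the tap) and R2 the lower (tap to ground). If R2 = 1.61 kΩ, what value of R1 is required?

R1 ≈ 0.168 kΩ

V_out/V_s = R2/(R1+R2) = 0.9053.
Rearranging, R1 = R2·(1−k)/k = 1.61 × 0.1046 = 0.1684 kΩ.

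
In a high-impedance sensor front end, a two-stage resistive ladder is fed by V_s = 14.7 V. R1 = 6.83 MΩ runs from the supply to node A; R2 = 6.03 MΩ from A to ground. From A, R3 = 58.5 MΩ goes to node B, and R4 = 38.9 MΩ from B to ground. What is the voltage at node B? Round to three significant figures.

Looking into the second stage from A: R3 + R4 = 97.40 MΩ appears in parallel with R2.
R2 ‖ (R3+R4) = 5.678 MΩ.
So V_A = 14.7 × 0.4540 = 6.673 V.
V_B = V_A × 0.3994 = 2.665 V.

V_B ≈ 2.67 V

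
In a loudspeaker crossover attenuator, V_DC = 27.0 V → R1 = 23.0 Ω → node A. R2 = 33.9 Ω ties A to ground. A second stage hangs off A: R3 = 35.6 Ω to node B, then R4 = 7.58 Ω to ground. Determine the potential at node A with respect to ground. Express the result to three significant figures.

V_A ≈ 12.2 V

Looking into the second stage from A: R3 + R4 = 43.18 Ω appears in parallel with R2.
R2 ‖ (R3+R4) = 18.99 Ω.
First divider: V_A = V_DC · 18.99/(23.0 + 18.99) = 12.21 V.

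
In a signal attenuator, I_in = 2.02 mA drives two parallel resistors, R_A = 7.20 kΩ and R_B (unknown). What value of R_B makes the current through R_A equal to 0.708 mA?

Two-branch current divider: I_A = I_in · R_B/(R_A + R_B).
0.708/2.02 = R_B/(R_A + R_B) → R_B = R_A · (0.3505)/(1 − 0.3505) = 7.20 × 0.5396 = 3.885 kΩ.

R_B ≈ 3.89 kΩ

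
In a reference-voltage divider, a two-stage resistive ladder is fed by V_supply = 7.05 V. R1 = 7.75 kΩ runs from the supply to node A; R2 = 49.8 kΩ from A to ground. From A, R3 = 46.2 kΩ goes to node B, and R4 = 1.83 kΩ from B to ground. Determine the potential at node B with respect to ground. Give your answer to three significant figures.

V_B ≈ 0.204 V

Looking into the second stage from A: R3 + R4 = 48.03 kΩ appears in parallel with R2.
Effective lower resistance at A: R2 ‖ 48.03 = 24.45 kΩ.
First divider: V_A = V_supply · 24.45/(7.75 + 24.45) = 5.353 V.
V_B = V_A × 0.03810 = 0.2040 V.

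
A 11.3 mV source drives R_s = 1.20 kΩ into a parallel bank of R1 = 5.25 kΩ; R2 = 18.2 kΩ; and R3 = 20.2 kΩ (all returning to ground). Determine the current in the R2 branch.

Combine the parallel branches: R_p = (1/5.25 + 1/18.2 + 1/20.2)⁻¹ = 3.391 kΩ.
Node voltage V_A = V_in · R_p/(R_s + R_p) = 11.3 × 0.7386 = 8.346 mV.
I(R2) = V_A / R2 = 8.346/18.2 = 0.4586 µA.

I ≈ 0.459 µA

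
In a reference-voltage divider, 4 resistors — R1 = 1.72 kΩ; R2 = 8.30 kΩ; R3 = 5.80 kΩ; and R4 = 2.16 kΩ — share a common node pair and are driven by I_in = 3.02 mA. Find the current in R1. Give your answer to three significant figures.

I ≈ 1.31 mA

Total conductance ΣG = 1/1.72 + 1/8.30 + 1/5.80 + 1/2.16 = 1.337 (units of 1/kΩ).
Current divider: I(R1) = I_in · G_k/ΣG = 3.02 × (0.5814/1.337) = 3.02 × 0.4348 = 1.313 mA.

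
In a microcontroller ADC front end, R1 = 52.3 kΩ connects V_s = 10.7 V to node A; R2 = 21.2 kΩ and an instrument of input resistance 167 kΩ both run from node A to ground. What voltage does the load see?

First combine the lower leg with the load: R2 ‖ R_L = 18.81 kΩ.
Voltage divider with the loaded lower leg: V_out = 10.7 × 18.81/(52.3 + 18.81) = 10.7 × 0.2645 = 2.831 V.

V_out ≈ 2.83 V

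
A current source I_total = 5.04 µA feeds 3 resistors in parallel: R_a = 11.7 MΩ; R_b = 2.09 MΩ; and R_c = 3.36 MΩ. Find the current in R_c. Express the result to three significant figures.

I ≈ 1.74 µA

Total conductance ΣG = 1/11.7 + 1/2.09 + 1/3.36 = 0.8616 (units of 1/MΩ).
R_c takes the fraction G_k/ΣG = 0.2976/0.8616 = 0.3454, so I = 5.04 × 0.3454 = 1.741 µA.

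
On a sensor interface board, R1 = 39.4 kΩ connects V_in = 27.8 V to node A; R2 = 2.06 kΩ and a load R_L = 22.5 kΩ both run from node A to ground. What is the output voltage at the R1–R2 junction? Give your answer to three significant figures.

The load sits in parallel with R2, giving an effective lower resistance R2' = R2·R_L/(R2+R_L) = 1.887 kΩ.
Now apply the divider: V_out = 27.8 × 0.04571 = 1.271 V.
(Unloaded it would be 1.38 V; the load pulls it down.)

V_out ≈ 1.27 V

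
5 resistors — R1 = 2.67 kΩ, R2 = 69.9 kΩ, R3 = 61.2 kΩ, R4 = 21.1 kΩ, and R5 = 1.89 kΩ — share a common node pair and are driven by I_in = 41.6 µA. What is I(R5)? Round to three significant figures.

ΣG = 1/2.67 + 1/69.9 + 1/61.2 + 1/21.1 + 1/1.89 = 0.9817.
By the current-divider rule, I = I_in · G_k/ΣG = 41.6 × 0.5390 = 22.42 µA.

I ≈ 22.4 µA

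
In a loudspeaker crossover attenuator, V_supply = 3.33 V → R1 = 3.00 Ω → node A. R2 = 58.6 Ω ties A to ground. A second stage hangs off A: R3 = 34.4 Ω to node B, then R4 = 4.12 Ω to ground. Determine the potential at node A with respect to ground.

V_A ≈ 2.95 V

Node A sees R2 in parallel with the series input of stage 2, R3 + R4 = 38.52 Ω.
Effective lower resistance at A: R2 ‖ 38.52 = 23.24 Ω.
So V_A = 3.33 × 0.8857 = 2.949 V.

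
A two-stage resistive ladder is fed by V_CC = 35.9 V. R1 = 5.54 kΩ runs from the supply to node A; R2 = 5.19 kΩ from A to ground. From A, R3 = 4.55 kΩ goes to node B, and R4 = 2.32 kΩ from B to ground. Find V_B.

Node A sees R2 in parallel with the series input of stage 2, R3 + R4 = 6.870 kΩ.
Effective lower resistance at A: R2 ‖ 6.870 = 2.956 kΩ.
V_A = 35.9 × 2.956/(5.54 + 2.956) = 12.49 V.
Stage 2 is unloaded, so V_B = V_A · R4/(R3+R4) = 12.49 × 2.32/6.870 = 4.219 V.

V_B ≈ 4.22 V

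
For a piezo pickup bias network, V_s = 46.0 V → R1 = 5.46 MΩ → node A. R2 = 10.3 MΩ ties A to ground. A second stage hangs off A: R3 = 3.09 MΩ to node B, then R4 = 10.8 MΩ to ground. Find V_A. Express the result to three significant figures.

V_A ≈ 23.9 V

Looking into the second stage from A: R3 + R4 = 13.89 MΩ appears in parallel with R2.
R2 ‖ (R3+R4) = 5.914 MΩ.
First divider: V_A = V_s · 5.914/(5.46 + 5.914) = 23.92 V.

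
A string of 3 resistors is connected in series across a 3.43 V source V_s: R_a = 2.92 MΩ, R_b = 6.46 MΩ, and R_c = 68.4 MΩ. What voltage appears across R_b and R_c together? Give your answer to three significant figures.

V ≈ 3.30 V

ΣR = 2.92 + 6.46 + 68.4 = 77.78 MΩ.
R_{R_b..R_c} = 6.46 + 68.4 = 74.86 MΩ.
V = V_s · R/ΣR = 3.43 × 0.9625 = 3.301 V.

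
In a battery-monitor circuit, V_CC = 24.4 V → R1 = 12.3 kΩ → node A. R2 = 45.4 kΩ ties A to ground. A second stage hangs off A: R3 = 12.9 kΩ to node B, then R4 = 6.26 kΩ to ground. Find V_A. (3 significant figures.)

Node A sees R2 in parallel with the series input of stage 2, R3 + R4 = 19.16 kΩ.
Effective lower resistance at A: R2 ‖ 19.16 = 13.47 kΩ.
V_A = 24.4 × 13.47/(12.3 + 13.47) = 12.76 V.

V_A ≈ 12.8 V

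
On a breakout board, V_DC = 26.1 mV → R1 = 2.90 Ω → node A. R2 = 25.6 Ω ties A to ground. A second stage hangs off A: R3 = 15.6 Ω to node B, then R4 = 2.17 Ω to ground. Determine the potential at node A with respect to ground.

Node A sees R2 in parallel with the series input of stage 2, R3 + R4 = 17.77 Ω.
R2 ‖ (R3+R4) = 10.49 Ω.
V_A = 26.1 × 10.49/(2.90 + 10.49) = 20.45 mV.

V_A ≈ 20.4 mV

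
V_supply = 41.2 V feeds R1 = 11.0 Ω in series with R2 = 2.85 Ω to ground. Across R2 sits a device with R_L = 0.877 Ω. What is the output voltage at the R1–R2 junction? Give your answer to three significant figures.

V_out ≈ 2.37 V

R2 ‖ R_L = (2.85 × 0.877)/(2.85 + 0.877) = 0.6706 Ω.
Voltage divider with the loaded lower leg: V_out = 41.2 × 0.6706/(11.0 + 0.6706) = 41.2 × 0.05746 = 2.367 V.
(Unloaded it would be 8.48 V; the load pulls it down.)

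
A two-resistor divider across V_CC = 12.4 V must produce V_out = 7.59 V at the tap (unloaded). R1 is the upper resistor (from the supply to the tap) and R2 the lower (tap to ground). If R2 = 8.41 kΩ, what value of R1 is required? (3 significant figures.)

R1 ≈ 5.33 kΩ

The divider ratio is R2/(R1+R2) = 7.59/12.4 = 0.6121.
R1 = R2·(1/k − 1) = 8.41 × 0.6337 = 5.330 kΩ.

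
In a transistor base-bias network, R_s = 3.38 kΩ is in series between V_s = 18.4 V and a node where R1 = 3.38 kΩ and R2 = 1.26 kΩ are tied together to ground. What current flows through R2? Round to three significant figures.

Combine the parallel branches: R_p = (1/3.38 + 1/1.26)⁻¹ = 0.9178 kΩ.
V_A = 18.4 × 0.9178/4.298 = 3.929 V.
Branch current I = V_A/R2 = 3.929/1.26 = 3.119 mA.

I ≈ 3.12 mA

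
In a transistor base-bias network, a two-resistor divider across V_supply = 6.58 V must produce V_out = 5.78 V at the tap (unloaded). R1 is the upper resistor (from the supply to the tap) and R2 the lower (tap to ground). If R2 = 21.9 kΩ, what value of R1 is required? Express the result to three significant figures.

R1 ≈ 3.03 kΩ

The divider ratio is R2/(R1+R2) = 5.78/6.58 = 0.8784.
Rearranging, R1 = R2·(1−k)/k = 21.9 × 0.1384 = 3.031 kΩ.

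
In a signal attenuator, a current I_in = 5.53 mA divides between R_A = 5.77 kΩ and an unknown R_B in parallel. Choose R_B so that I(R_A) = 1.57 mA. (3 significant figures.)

The fraction through R_A equals R_B/(R_A+R_B).
1.57/5.53 = R_B/(R_A + R_B) → R_B = R_A · (0.2839)/(1 − 0.2839) = 5.77 × 0.3965 = 2.288 kΩ.

R_B ≈ 2.29 kΩ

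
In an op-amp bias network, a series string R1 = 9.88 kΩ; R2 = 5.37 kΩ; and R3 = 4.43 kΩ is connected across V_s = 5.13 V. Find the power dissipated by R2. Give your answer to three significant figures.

ΣR = 19.68 kΩ → I = 5.13/19.68 = 0.2607 mA.
P(R2) = I²·R2 = (0.2607)² × 5.37 = 0.3649 mW.

P ≈ 0.365 mW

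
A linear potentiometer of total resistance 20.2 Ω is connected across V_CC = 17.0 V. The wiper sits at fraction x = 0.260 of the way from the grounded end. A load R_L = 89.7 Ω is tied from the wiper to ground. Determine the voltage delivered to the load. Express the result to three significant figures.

V_out ≈ 4.24 V

The pot divides into 14.95 Ω above the wiper and 5.252 Ω below.
Lower segment in parallel with the load: 5.252 ‖ 89.7 = 4.962 Ω.
Loaded-divider output: V_out = 17.0 × 0.2492 = 4.236 V.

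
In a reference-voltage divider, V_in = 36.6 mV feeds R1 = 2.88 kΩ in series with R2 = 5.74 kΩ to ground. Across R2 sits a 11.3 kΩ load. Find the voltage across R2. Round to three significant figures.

First combine the lower leg with the load: R2 ‖ R_L = 3.806 kΩ.
Then V_out = V_in · R2'/(R1 + R2') = 36.6 × 3.806/6.686 = 20.84 mV.
(Unloaded it would be 24.4 mV; the load pulls it down.)

V_out ≈ 20.8 mV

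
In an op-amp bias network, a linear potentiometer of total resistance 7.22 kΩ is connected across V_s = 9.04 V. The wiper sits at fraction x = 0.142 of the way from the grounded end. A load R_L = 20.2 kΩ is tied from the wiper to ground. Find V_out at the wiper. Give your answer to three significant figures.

Lower segment x·R_p = 1.025 kΩ; upper segment (1−x)·R_p = 6.195 kΩ.
R_L loads the lower segment: effective lower R = 0.9757 kΩ.
Loaded-divider output: V_out = 9.04 × 0.1361 = 1.230 V.

V_out ≈ 1.23 V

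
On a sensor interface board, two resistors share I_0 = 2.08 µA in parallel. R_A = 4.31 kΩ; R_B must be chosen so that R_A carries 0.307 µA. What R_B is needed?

Two-branch current divider: I_A = I_0 · R_B/(R_A + R_B).
With f = 0.1476, R_B = R_A · f/(1−f) = 4.31 × 0.1732 = 0.7463 kΩ.

R_B ≈ 0.746 kΩ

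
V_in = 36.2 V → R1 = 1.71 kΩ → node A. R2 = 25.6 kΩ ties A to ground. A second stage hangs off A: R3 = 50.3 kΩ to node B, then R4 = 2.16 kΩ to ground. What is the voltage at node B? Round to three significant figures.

V_B ≈ 1.36 V

Looking into the second stage from A: R3 + R4 = 52.46 kΩ appears in parallel with R2.
R2 ‖ (R3+R4) = 17.20 kΩ.
V_A = 36.2 × 17.20/(1.71 + 17.20) = 32.93 V.
V_B = V_A × 0.04117 = 1.356 V.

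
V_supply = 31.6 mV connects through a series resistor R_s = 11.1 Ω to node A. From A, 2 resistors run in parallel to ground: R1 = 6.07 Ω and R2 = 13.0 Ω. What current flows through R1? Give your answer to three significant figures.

I ≈ 1.41 mA

Parallel bank: R_p = 1/(1/6.07 + 1/13.0) = 4.138 Ω.
V_A by voltage divider: V_A = 31.6 × 4.138/(11.1 + 4.138) = 8.581 mV.
I(R1) = V_A / R1 = 8.581/6.07 = 1.414 mA.
(Check via current divider: I_total = 2.074 mA; share G_k/ΣG = 0.6817 → same result.)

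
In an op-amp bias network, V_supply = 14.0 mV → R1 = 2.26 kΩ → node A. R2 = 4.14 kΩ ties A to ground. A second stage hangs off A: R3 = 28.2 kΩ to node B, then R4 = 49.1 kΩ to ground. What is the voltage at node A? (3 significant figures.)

V_A ≈ 8.89 mV

Node A sees R2 in parallel with the series input of stage 2, R3 + R4 = 77.30 kΩ.
R2 ‖ (R3+R4) = 3.930 kΩ.
V_A = 14.0 × 3.930/(2.26 + 3.930) = 8.888 mV.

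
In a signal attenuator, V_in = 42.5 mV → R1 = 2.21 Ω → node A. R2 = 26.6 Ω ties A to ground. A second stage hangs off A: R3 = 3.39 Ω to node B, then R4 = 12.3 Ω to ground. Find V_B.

Node A sees R2 in parallel with the series input of stage 2, R3 + R4 = 15.69 Ω.
R2 ‖ (R3+R4) = 9.869 Ω.
First divider: V_A = V_in · 9.869/(2.21 + 9.869) = 34.72 mV.
Stage 2 is unloaded, so V_B = V_A · R4/(R3+R4) = 34.72 × 12.3/15.69 = 27.22 mV.

V_B ≈ 27.2 mV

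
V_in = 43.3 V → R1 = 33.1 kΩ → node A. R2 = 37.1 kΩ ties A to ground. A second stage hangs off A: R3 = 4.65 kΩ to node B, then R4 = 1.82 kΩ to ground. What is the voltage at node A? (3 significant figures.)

V_A ≈ 6.18 V

Node A sees R2 in parallel with the series input of stage 2, R3 + R4 = 6.470 kΩ.
R2 ‖ (R3+R4) = 5.509 kΩ.
First divider: V_A = V_in · 5.509/(33.1 + 5.509) = 6.179 V.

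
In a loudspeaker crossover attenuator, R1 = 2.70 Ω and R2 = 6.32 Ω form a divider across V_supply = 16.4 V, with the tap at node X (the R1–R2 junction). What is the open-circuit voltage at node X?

V_th ≈ 11.5 V

V_th is the unloaded tap voltage: V_supply · R2/(R1+R2) = 16.4 × 0.7007 = 11.49 V.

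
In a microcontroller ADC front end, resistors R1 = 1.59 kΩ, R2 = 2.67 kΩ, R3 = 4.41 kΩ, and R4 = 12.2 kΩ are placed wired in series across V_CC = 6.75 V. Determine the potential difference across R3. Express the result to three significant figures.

Series total: ΣR = 1.59 + 2.67 + 4.41 + 12.2 = 20.87 kΩ.
V = V_CC · R/ΣR = 6.75 × 0.2113 = 1.426 V.

V ≈ 1.43 V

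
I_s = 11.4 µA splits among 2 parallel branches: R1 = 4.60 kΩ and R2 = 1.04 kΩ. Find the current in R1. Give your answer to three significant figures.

With just two branches, the current splits inversely with resistance.
I(R1) = 11.4 × 1.04/(4.60 + 1.04) = 11.4 × 0.1844 = 2.102 µA.

I ≈ 2.10 µA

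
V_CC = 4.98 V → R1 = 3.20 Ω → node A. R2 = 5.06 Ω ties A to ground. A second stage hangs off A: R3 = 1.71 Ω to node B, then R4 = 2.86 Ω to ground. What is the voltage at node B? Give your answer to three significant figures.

The second stage (R3 + R4 = 4.570 Ω) loads node A in parallel with R2.
R2 ‖ (R3+R4) = 2.401 Ω.
V_A = 4.98 × 2.401/(3.20 + 2.401) = 2.135 V.
V_B = V_A × 0.6258 = 1.336 V.

V_B ≈ 1.34 V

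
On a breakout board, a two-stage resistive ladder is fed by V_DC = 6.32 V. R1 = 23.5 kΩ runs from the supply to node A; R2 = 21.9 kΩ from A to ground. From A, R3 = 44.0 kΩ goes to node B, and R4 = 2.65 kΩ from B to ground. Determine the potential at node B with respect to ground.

V_B ≈ 0.139 V

Looking into the second stage from A: R3 + R4 = 46.65 kΩ appears in parallel with R2.
R2 ‖ (R3+R4) = 14.90 kΩ.
First divider: V_A = V_DC · 14.90/(23.5 + 14.90) = 2.453 V.
Stage 2 is unloaded, so V_B = V_A · R4/(R3+R4) = 2.453 × 2.65/46.65 = 0.1393 V.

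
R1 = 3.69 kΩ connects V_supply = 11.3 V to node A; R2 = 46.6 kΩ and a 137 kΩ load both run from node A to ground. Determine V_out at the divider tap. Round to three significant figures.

V_out ≈ 10.2 V

The load sits in parallel with R2, giving an effective lower resistance R2' = R2·R_L/(R2+R_L) = 34.77 kΩ.
Now apply the divider: V_out = 11.3 × 0.9041 = 10.22 V.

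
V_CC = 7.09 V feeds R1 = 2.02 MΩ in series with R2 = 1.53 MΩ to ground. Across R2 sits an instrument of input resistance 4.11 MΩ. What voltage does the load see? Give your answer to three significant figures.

First combine the lower leg with the load: R2 ‖ R_L = 1.115 MΩ.
Then V_out = V_CC · R2'/(R1 + R2') = 7.09 × 1.115/3.135 = 2.522 V.
(Unloaded it would be 3.06 V; the load pulls it down.)

V_out ≈ 2.52 V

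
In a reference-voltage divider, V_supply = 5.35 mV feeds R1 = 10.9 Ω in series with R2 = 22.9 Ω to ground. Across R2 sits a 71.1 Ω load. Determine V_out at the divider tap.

V_out ≈ 3.28 mV

The load sits in parallel with R2, giving an effective lower resistance R2' = R2·R_L/(R2+R_L) = 17.32 Ω.
Then V_out = V_supply · R2'/(R1 + R2') = 5.35 × 17.32/28.22 = 3.284 mV.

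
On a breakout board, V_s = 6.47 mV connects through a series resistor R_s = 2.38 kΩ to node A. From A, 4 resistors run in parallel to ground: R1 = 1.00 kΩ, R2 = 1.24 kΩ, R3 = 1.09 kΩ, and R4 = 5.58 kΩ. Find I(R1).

Equivalent of the parallel group: R_p = 0.3445 kΩ.
V_A = 6.47 × 0.3445/2.724 = 0.8180 mV.
I(R1) = V_A / R1 = 0.8180/1.00 = 0.8180 µA.

I ≈ 0.818 µA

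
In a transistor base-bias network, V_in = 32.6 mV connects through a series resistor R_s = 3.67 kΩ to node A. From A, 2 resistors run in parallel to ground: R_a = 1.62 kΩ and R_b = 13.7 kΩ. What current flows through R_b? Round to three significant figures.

Combine the parallel branches: R_p = (1/1.62 + 1/13.7)⁻¹ = 1.449 kΩ.
Node voltage V_A = V_in · R_p/(R_s + R_p) = 32.6 × 0.2830 = 9.226 mV.
Branch current I = V_A/R_b = 9.226/13.7 = 0.6735 µA.

I ≈ 0.673 µA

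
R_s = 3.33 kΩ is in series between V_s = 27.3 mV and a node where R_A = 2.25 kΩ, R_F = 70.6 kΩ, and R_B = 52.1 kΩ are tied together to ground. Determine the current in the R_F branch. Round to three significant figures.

I ≈ 0.149 µA

Parallel bank: R_p = 1/(1/2.25 + 1/70.6 + 1/52.1) = 2.093 kΩ.
V_A = 27.3 × 2.093/5.423 = 10.54 mV.
I(R_F) = V_A / R_F = 10.54/70.6 = 0.1492 µA.
(Equivalently: I_total = 5.034 µA, then current-divider fraction G_k/ΣG = 0.02964.)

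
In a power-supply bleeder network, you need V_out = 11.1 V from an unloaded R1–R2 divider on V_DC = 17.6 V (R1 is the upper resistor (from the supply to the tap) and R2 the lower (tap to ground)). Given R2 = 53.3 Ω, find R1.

R1 ≈ 31.2 Ω

The divider ratio is R2/(R1+R2) = 11.1/17.6 = 0.6307.
Rearranging, R1 = R2·(1−k)/k = 53.3 × 0.5856 = 31.21 Ω.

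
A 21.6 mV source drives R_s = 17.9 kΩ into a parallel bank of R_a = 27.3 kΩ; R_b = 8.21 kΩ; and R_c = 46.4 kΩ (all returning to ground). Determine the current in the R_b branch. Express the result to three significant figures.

Combine the parallel branches: R_p = (1/27.3 + 1/8.21 + 1/46.4)⁻¹ = 5.556 kΩ.
V_A = 21.6 × 5.556/23.46 = 5.116 mV.
Branch current I = V_A/R_b = 5.116/8.21 = 0.6232 µA.
(Equivalently: I_total = 0.9209 µA, then current-divider fraction G_k/ΣG = 0.6767.)

I ≈ 0.623 µA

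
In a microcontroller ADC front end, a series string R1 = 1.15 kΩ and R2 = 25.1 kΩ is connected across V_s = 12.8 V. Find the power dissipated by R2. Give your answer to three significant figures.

P ≈ 5.97 mW

Series current I = V_s/ΣR = 12.8/26.25 = 0.4876 mA.
V(R2) = I·R = 12.24 V; P = V·I = 12.24 × 0.4876 = 5.968 mW.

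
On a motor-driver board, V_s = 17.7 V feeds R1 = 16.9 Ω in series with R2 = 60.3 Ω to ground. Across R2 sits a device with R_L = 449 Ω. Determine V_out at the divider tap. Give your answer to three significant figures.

V_out ≈ 13.4 V

First combine the lower leg with the load: R2 ‖ R_L = 53.16 Ω.
Now apply the divider: V_out = 17.7 × 0.7588 = 13.43 V.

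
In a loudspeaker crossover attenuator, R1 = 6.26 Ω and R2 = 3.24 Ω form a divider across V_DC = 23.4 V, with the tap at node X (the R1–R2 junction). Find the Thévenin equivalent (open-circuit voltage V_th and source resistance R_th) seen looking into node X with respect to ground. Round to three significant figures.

Open-circuit (no load on X): V_th = V_DC · R2/(R1 + R2) = 23.4 × 3.24/(6.260 + 3.24) = 7.981 V.
With V_DC suppressed (replaced by a short), R_th = R1 ‖ R2 = (6.260 × 3.24)/(6.260 + 3.24) = 2.135 Ω.

V_th ≈ 7.98 V, R_th ≈ 2.13 Ω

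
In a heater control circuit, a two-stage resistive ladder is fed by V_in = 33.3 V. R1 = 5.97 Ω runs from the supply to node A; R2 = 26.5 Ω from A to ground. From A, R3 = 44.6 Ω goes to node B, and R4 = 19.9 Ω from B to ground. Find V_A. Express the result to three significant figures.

Looking into the second stage from A: R3 + R4 = 64.50 Ω appears in parallel with R2.
R2 ‖ (R3+R4) = 18.78 Ω.
So V_A = 33.3 × 0.7588 = 25.27 V.

V_A ≈ 25.3 V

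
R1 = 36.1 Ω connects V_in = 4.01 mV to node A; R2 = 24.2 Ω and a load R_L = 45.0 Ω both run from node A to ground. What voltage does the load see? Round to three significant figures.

R2 ‖ R_L = (24.2 × 45.0)/(24.2 + 45.0) = 15.74 Ω.
Then V_out = V_in · R2'/(R1 + R2') = 4.01 × 15.74/51.84 = 1.217 mV.

V_out ≈ 1.22 mV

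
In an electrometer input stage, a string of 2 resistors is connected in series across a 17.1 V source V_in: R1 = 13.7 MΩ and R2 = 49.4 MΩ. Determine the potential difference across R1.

ΣR = 13.7 + 49.4 = 63.10 MΩ.
By the voltage-divider rule, V = 17.1 × 13.70/63.10 = 3.713 V.

V ≈ 3.71 V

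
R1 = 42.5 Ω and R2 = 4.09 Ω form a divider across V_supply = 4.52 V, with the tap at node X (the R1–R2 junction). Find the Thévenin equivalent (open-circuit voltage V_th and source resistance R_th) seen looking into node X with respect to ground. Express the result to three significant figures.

With X open, the divider is unloaded: V_th = 4.52 × 4.09/46.59 = 0.3968 V.
Zeroing V_supply shorts the top of R1 to ground, so R_th = R1 ‖ R2 = 3.731 Ω.

V_th ≈ 0.397 V, R_th ≈ 3.73 Ω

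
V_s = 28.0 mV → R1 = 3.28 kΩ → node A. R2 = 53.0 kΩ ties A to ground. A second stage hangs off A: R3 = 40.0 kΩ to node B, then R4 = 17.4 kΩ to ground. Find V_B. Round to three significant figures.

V_B ≈ 7.58 mV

Looking into the second stage from A: R3 + R4 = 57.40 kΩ appears in parallel with R2.
R2 ‖ (R3+R4) = 27.56 kΩ.
First divider: V_A = V_s · 27.56/(3.28 + 27.56) = 25.02 mV.
Stage 2 is unloaded, so V_B = V_A · R4/(R3+R4) = 25.02 × 17.4/57.40 = 7.585 mV.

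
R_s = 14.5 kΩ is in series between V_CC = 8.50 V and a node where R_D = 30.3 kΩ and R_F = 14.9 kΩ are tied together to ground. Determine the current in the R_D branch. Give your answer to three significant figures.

I ≈ 0.114 mA

Equivalent of the parallel group: R_p = 9.988 kΩ.
V_A by voltage divider: V_A = 8.50 × 9.988/(14.5 + 9.988) = 3.467 V.
I(R_D) = V_A / R_D = 3.467/30.3 = 0.1144 mA.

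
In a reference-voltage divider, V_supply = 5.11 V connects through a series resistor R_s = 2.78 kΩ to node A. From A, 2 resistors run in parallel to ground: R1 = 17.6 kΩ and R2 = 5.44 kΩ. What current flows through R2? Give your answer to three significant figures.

Parallel bank: R_p = 1/(1/17.6 + 1/5.44) = 4.156 kΩ.
Node voltage V_A = V_supply · R_p/(R_s + R_p) = 5.11 × 0.5992 = 3.062 V.
Branch current I = V_A/R2 = 3.062/5.44 = 0.5628 mA.

I ≈ 0.563 mA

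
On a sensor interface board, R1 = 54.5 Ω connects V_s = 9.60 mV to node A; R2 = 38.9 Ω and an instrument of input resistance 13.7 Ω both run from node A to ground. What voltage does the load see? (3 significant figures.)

First combine the lower leg with the load: R2 ‖ R_L = 10.13 Ω.
Now apply the divider: V_out = 9.60 × 0.1568 = 1.505 mV.

V_out ≈ 1.50 mV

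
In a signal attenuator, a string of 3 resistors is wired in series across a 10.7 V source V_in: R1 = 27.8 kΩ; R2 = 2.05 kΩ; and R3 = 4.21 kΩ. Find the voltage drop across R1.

Total series resistance ΣR = 27.8 + 2.05 + 4.21 = 34.06 kΩ.
V = V_in · R/ΣR = 10.7 × 0.8162 = 8.733 V.

V ≈ 8.73 V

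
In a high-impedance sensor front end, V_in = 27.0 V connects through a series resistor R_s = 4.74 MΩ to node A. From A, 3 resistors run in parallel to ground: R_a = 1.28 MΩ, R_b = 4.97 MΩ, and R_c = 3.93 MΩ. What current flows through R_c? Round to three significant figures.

I ≈ 1.00 µA

Parallel bank: R_p = 1/(1/1.28 + 1/4.97 + 1/3.93) = 0.8085 MΩ.
Node voltage V_A = V_in · R_p/(R_s + R_p) = 27.0 × 0.1457 = 3.934 V.
Branch current I = V_A/R_c = 3.934/3.93 = 1.001 µA.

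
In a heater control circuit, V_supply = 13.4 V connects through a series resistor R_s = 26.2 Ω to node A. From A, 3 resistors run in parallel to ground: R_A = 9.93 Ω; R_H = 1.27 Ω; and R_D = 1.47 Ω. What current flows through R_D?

I ≈ 0.217 A

Combine the parallel branches: R_p = (1/9.93 + 1/1.27 + 1/1.47)⁻¹ = 0.6376 Ω.
V_A = 13.4 × 0.6376/26.84 = 0.3184 V.
Branch current I = V_A/R_D = 0.3184/1.47 = 0.2166 A.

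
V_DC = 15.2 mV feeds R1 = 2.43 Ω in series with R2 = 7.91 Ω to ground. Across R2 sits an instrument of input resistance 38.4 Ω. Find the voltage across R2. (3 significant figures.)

V_out ≈ 11.1 mV

R2 ‖ R_L = (7.91 × 38.4)/(7.91 + 38.4) = 6.559 Ω.
Then V_out = V_DC · R2'/(R1 + R2') = 15.2 × 6.559/8.989 = 11.09 mV.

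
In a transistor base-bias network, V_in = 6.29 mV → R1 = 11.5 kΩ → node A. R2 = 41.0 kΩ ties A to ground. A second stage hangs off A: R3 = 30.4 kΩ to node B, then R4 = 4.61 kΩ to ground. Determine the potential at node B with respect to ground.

The second stage (R3 + R4 = 35.01 kΩ) loads node A in parallel with R2.
Effective lower resistance at A: R2 ‖ 35.01 = 18.88 kΩ.
So V_A = 6.29 × 0.6215 = 3.909 mV.
V_B = V_A × 0.1317 = 0.5148 mV.

V_B ≈ 0.515 mV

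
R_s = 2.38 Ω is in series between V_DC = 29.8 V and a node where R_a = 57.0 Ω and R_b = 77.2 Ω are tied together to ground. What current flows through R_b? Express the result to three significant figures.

Parallel bank: R_p = 1/(1/57.0 + 1/77.2) = 32.79 Ω.
V_A by voltage divider: V_A = 29.8 × 32.79/(2.38 + 32.79) = 27.78 V.
I(R_b) = V_A / R_b = 27.78/77.2 = 0.3599 A.

I ≈ 0.360 A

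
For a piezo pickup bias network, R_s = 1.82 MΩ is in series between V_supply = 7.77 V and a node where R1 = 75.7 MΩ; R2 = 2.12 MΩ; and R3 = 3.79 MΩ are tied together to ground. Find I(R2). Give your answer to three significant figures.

Equivalent of the parallel group: R_p = 1.336 MΩ.
V_A by voltage divider: V_A = 7.77 × 1.336/(1.82 + 1.336) = 3.289 V.
Branch current I = V_A/R2 = 3.289/2.12 = 1.551 µA.

I ≈ 1.55 µA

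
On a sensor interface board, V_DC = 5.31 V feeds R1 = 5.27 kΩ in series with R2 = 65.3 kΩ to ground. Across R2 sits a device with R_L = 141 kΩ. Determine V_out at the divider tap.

The load sits in parallel with R2, giving an effective lower resistance R2' = R2·R_L/(R2+R_L) = 44.63 kΩ.
Voltage divider with the loaded lower leg: V_out = 5.31 × 44.63/(5.27 + 44.63) = 5.31 × 0.8944 = 4.749 V.
(Unloaded it would be 4.91 V; the load pulls it down.)

V_out ≈ 4.75 V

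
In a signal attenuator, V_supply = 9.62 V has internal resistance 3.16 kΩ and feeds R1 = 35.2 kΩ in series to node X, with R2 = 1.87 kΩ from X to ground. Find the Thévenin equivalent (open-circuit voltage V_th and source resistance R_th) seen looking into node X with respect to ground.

R1' = 3.16 + 35.2 = 38.36 kΩ (source resistance + R1).
V_th is the unloaded tap voltage: V_supply · R2/(R1'+R2) = 9.62 × 0.04648 = 0.4472 V.
Zeroing V_supply shorts the top of R1' to ground, so R_th = R1' ‖ R2 = 1.783 kΩ.

V_th ≈ 0.447 V, R_th ≈ 1.78 kΩ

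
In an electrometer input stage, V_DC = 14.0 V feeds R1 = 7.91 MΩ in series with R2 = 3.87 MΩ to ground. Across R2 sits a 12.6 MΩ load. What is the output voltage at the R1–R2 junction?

First combine the lower leg with the load: R2 ‖ R_L = 2.961 MΩ.
Voltage divider with the loaded lower leg: V_out = 14.0 × 2.961/(7.91 + 2.961) = 14.0 × 0.2724 = 3.813 V.
(Unloaded it would be 4.60 V; the load pulls it down.)

V_out ≈ 3.81 V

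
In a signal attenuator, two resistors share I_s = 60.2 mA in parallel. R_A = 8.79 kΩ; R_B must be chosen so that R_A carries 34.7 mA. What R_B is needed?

R_B ≈ 12.0 kΩ

Two-branch current divider: I_A = I_s · R_B/(R_A + R_B).
34.7/60.2 = R_B/(R_A + R_B) → R_B = R_A · (0.5764)/(1 − 0.5764) = 8.79 × 1.361 = 11.96 kΩ.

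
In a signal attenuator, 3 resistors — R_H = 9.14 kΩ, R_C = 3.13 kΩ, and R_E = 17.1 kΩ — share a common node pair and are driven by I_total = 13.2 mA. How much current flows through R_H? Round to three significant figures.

I ≈ 2.96 mA

ΣG = 1/9.14 + 1/3.13 + 1/17.1 = 0.4874.
By the current-divider rule, I = I_total · G_k/ΣG = 13.2 × 0.2245 = 2.963 mA.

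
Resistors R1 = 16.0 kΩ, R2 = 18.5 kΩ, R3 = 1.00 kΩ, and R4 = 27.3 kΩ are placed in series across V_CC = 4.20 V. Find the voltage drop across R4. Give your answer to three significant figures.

Series total: ΣR = 16.0 + 18.5 + 1.00 + 27.3 = 62.80 kΩ.
By the voltage-divider rule, V = 4.20 × 27.30/62.80 = 1.826 V.

V ≈ 1.83 V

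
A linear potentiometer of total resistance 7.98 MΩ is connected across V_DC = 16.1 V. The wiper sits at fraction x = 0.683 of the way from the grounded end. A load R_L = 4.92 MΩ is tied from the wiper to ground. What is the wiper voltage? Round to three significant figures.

V_out ≈ 8.14 V

The pot divides into 2.530 MΩ above the wiper and 5.450 MΩ below.
R_L loads the lower segment: effective lower R = 2.586 MΩ.
Loaded-divider output: V_out = 16.1 × 0.5055 = 8.138 V.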